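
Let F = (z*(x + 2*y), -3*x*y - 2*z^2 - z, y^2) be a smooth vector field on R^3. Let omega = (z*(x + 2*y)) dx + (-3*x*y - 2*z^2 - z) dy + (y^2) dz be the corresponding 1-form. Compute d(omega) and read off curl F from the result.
d(omega) = (2*y + 4*z + 1) dy ∧ dz + (x + 2*y) dz ∧ dx + (-3*y - 2*z) dx ∧ dy; curl F = (2*y + 4*z + 1, x + 2*y, -3*y - 2*z)

d omega = sum_{i<j} (∂f_j/∂x_i - ∂f_i/∂x_j) dx_i ∧ dx_j. Under the identification (dy ∧ dz, dz ∧ dx, dx ∧ dy) ↔ (e_x, e_y, e_z), the coefficients are exactly the components of curl F. Compute:
  ∂R/∂y - ∂Q/∂z = (2*y) - (-4*z - 1) = 2*y + 4*z + 1
  ∂P/∂z - ∂R/∂x = (x + 2*y) - (0) = x + 2*y
  ∂Q/∂x - ∂P/∂y = (-3*y) - (2*z) = -3*y - 2*z.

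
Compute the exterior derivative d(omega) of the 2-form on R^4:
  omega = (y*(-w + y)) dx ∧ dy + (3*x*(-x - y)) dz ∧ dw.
d(omega) = (-y) dx ∧ dy ∧ dw + (-6*x - 3*y) dx ∧ dz ∧ dw + (-3*x) dy ∧ dz ∧ dw

For a 2-form omega = sum_{i<j} g_{ij} dx_i ∧ dx_j, the exterior derivative is
  d(omega) = sum_{i<j} d(g_{ij}) ∧ dx_i ∧ dx_j = sum_{i<j, k} (∂g_{ij}/∂x_k) dx_k ∧ dx_i ∧ dx_j.
Expand each term, using dx_k ∧ dx_i ∧ dx_j = sgn(permutation) dx_{(a)} ∧ dx_{(b)} ∧ dx_{(c)} with (a < b < c) sorted:
  d(y*(-w + y)) includes (∂/∂w)(y*(-w + y)) dw = (-y) dw, which multiplied by dx ∧ dy gives (-y) dx ∧ dy ∧ dw
  d(3*x*(-x - y)) includes (∂/∂x)(3*x*(-x - y)) dx = (-6*x - 3*y) dx, which multiplied by dz ∧ dw gives (-6*x - 3*y) dx ∧ dz ∧ dw
  d(3*x*(-x - y)) includes (∂/∂y)(3*x*(-x - y)) dy = (-3*x) dy, which multiplied by dz ∧ dw gives (-3*x) dy ∧ dz ∧ dw
Collecting like 3-forms: d(omega) = (-y) dx ∧ dy ∧ dw + (-6*x - 3*y) dx ∧ dz ∧ dw + (-3*x) dy ∧ dz ∧ dw.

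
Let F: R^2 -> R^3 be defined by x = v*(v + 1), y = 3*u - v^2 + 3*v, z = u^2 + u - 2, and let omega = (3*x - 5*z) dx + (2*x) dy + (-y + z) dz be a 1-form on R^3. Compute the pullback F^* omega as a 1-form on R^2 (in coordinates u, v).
F^* omega = (2*u^3 - 3*u^2 + 2*u*v^2 - 6*u*v - 6*u + 7*v^2 + 3*v - 2) du + (-10*u^2*v - 5*u^2 - 10*u*v - 5*u + 2*v^3 + 11*v^2 + 29*v + 10) dv

Using F^*(f dg) = (f ∘ F) d(g ∘ F), substitute each coordinate x_i by F_i(u, v) in f_i, and replace dx_i by d F_i = (∂F_i/∂u) du + (∂F_i/∂v) dv.
  For the x component: f_1(F) = -5*u^2 - 5*u + 3*v^2 + 3*v + 10; d F_1 = (0) du + (2*v + 1) dv
  For the y component: f_2(F) = 2*v*(v + 1); d F_2 = (3) du + (3 - 2*v) dv
  For the z component: f_3(F) = u^2 - 2*u + v^2 - 3*v - 2; d F_3 = (2*u + 1) du + (0) dv
Combining and collecting du, dv coefficients:
  coeff of du: 2*u^3 - 3*u^2 + 2*u*v^2 - 6*u*v - 6*u + 7*v^2 + 3*v - 2
  coeff of dv: -10*u^2*v - 5*u^2 - 10*u*v - 5*u + 2*v^3 + 11*v^2 + 29*v + 10
F^* omega = (2*u^3 - 3*u^2 + 2*u*v^2 - 6*u*v - 6*u + 7*v^2 + 3*v - 2) du + (-10*u^2*v - 5*u^2 - 10*u*v - 5*u + 2*v^3 + 11*v^2 + 29*v + 10) dv.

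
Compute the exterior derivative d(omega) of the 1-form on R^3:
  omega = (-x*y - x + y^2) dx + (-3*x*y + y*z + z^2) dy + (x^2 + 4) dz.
d(omega) = (x - 5*y) dx ∧ dy + (2*x) dx ∧ dz + (-y - 2*z) dy ∧ dz

For a 1-form omega = sum_i f_i dx_i, the exterior derivative is
  d(omega) = sum_{i < j} (∂f_j/∂x_i - ∂f_i/∂x_j) dx_i ∧ dx_j.
  coefficient of dx ∧ dy: ∂f_2/∂x - ∂f_1/∂y = ∂(-3*x*y + y*z + z^2)/∂x - ∂(-x*y - x + y^2)/∂y = x - 5*y
  coefficient of dx ∧ dz: ∂f_3/∂x - ∂f_1/∂z = ∂(x^2 + 4)/∂x - ∂(-x*y - x + y^2)/∂z = 2*x
  coefficient of dy ∧ dz: ∂f_3/∂y - ∂f_2/∂z = ∂(x^2 + 4)/∂y - ∂(-3*x*y + y*z + z^2)/∂z = -y - 2*z
Assembling: d(omega) = (x - 5*y) dx ∧ dy + (2*x) dx ∧ dz + (-y - 2*z) dy ∧ dz.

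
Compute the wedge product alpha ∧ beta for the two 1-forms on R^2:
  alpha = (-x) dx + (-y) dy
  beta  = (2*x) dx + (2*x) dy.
alpha ∧ beta = (2*x*(-x + y)) dx ∧ dy

Distribute the wedge, using dx_i ∧ dx_j = -dx_j ∧ dx_i and dx_i ∧ dx_i = 0. For each pair (i, j) with i < j, the coefficient of dx_i ∧ dx_j in alpha ∧ beta is (alpha_i * beta_j - alpha_j * beta_i). Collecting: alpha ∧ beta = (2*x*(-x + y)) dx ∧ dy.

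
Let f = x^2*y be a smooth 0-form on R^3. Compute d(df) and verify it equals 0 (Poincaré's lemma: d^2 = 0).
d(df) = 0

Step 1: df = sum_i (∂f/∂x_i) dx_i = (2*x*y) dx + (x^2) dy + (0) dz.
Step 2: Apply d again. Using the 1-form formula, the coefficient of dx ∧ dy in d(df) is ∂^2 f/∂x ∂y - ∂^2 f/∂y ∂x = (2*x) - (2*x) = 0 (equality of mixed partials for smooth f).
Similarly for dx ∧ dz and dy ∧ dz — all coefficients vanish. So d(df) = 0.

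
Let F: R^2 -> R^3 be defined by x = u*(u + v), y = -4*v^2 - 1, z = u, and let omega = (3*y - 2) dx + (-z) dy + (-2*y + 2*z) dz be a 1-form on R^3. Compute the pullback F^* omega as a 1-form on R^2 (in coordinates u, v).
F^* omega = (-24*u*v^2 - 8*u - 12*v^3 + 8*v^2 - 5*v + 2) du + (u*(-12*v^2 + 8*v - 5)) dv

Using F^*(f dg) = (f ∘ F) d(g ∘ F), substitute each coordinate x_i by F_i(u, v) in f_i, and replace dx_i by d F_i = (∂F_i/∂u) du + (∂F_i/∂v) dv.
  For the x component: f_1(F) = -12*v^2 - 5; d F_1 = (2*u + v) du + (u) dv
  For the y component: f_2(F) = -u; d F_2 = (0) du + (-8*v) dv
  For the z component: f_3(F) = 2*u + 8*v^2 + 2; d F_3 = (1) du + (0) dv
Combining and collecting du, dv coefficients:
  coeff of du: -24*u*v^2 - 8*u - 12*v^3 + 8*v^2 - 5*v + 2
  coeff of dv: u*(-12*v^2 + 8*v - 5)
F^* omega = (-24*u*v^2 - 8*u - 12*v^3 + 8*v^2 - 5*v + 2) du + (u*(-12*v^2 + 8*v - 5)) dv.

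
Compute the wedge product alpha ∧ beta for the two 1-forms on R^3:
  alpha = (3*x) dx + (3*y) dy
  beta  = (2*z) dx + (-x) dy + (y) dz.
alpha ∧ beta = (-3*x^2 - 6*y*z) dx ∧ dy + (3*x*y) dx ∧ dz + (3*y^2) dy ∧ dz

Distribute the wedge, using dx_i ∧ dx_j = -dx_j ∧ dx_i and dx_i ∧ dx_i = 0. For each pair (i, j) with i < j, the coefficient of dx_i ∧ dx_j in alpha ∧ beta is (alpha_i * beta_j - alpha_j * beta_i). Collecting: alpha ∧ beta = (-3*x^2 - 6*y*z) dx ∧ dy + (3*x*y) dx ∧ dz + (3*y^2) dy ∧ dz.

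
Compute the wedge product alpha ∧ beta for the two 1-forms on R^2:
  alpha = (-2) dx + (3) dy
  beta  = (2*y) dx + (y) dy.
alpha ∧ beta = (-8*y) dx ∧ dy

Distribute the wedge, using dx_i ∧ dx_j = -dx_j ∧ dx_i and dx_i ∧ dx_i = 0. For each pair (i, j) with i < j, the coefficient of dx_i ∧ dx_j in alpha ∧ beta is (alpha_i * beta_j - alpha_j * beta_i). Collecting: alpha ∧ beta = (-8*y) dx ∧ dy.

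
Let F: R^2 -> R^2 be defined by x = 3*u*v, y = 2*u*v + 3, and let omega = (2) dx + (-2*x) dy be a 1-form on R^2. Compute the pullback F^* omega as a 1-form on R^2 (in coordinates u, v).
F^* omega = (6*v*(-2*u*v + 1)) du + (6*u*(-2*u*v + 1)) dv

Using F^*(f dg) = (f ∘ F) d(g ∘ F), substitute each coordinate x_i by F_i(u, v) in f_i, and replace dx_i by d F_i = (∂F_i/∂u) du + (∂F_i/∂v) dv.
  For the x component: f_1(F) = 2; d F_1 = (3*v) du + (3*u) dv
  For the y component: f_2(F) = -6*u*v; d F_2 = (2*v) du + (2*u) dv
Combining and collecting du, dv coefficients:
  coeff of du: 6*v*(-2*u*v + 1)
  coeff of dv: 6*u*(-2*u*v + 1)
F^* omega = (6*v*(-2*u*v + 1)) du + (6*u*(-2*u*v + 1)) dv.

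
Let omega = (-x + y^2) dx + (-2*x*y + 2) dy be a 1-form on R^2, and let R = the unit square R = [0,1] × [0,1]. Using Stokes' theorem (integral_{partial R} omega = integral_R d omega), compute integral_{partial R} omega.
integral_(partial R) omega = -2

Stokes: integral_partial_R omega = integral_R d omega with d omega = (∂Q/∂x - ∂P/∂y) dx ∧ dy.
  ∂Q/∂x = -2*y
  ∂P/∂y = 2*y
  integrand = ∂Q/∂x - ∂P/∂y = -4*y.
Integrating over R: integral_0^1 integral_0^1 (-4*y) dx dy = -2.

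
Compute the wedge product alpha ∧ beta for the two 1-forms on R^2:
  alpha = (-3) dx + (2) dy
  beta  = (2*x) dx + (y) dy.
alpha ∧ beta = (-4*x - 3*y) dx ∧ dy

Distribute the wedge, using dx_i ∧ dx_j = -dx_j ∧ dx_i and dx_i ∧ dx_i = 0. For each pair (i, j) with i < j, the coefficient of dx_i ∧ dx_j in alpha ∧ beta is (alpha_i * beta_j - alpha_j * beta_i). Collecting: alpha ∧ beta = (-4*x - 3*y) dx ∧ dy.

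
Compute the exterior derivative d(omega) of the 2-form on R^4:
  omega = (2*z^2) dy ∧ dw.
d(omega) = (-4*z) dy ∧ dz ∧ dw

For a 2-form omega = sum_{i<j} g_{ij} dx_i ∧ dx_j, the exterior derivative is
  d(omega) = sum_{i<j} d(g_{ij}) ∧ dx_i ∧ dx_j = sum_{i<j, k} (∂g_{ij}/∂x_k) dx_k ∧ dx_i ∧ dx_j.
Expand each term, using dx_k ∧ dx_i ∧ dx_j = sgn(permutation) dx_{(a)} ∧ dx_{(b)} ∧ dx_{(c)} with (a < b < c) sorted:
  d(2*z^2) includes (∂/∂z)(2*z^2) dz = (4*z) dz, which multiplied by dy ∧ dw gives (-4*z) dy ∧ dz ∧ dw
Collecting like 3-forms: d(omega) = (-4*z) dy ∧ dz ∧ dw.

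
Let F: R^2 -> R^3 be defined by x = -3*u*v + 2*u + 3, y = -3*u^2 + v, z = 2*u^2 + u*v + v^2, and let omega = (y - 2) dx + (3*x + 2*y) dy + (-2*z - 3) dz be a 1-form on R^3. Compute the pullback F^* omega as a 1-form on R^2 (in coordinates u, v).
F^* omega = (20*u^3 + 51*u^2*v - 42*u^2 - 10*u*v^2 - 12*u*v - 66*u - 2*v^3 - 3*v^2 + 5*v - 4) du + (5*u^3 - 10*u^2*v - 6*u^2 - 6*u*v^2 - 12*u*v + 9*u - 4*v^3 - 4*v + 9) dv

Using F^*(f dg) = (f ∘ F) d(g ∘ F), substitute each coordinate x_i by F_i(u, v) in f_i, and replace dx_i by d F_i = (∂F_i/∂u) du + (∂F_i/∂v) dv.
  For the x component: f_1(F) = -3*u^2 + v - 2; d F_1 = (2 - 3*v) du + (-3*u) dv
  For the y component: f_2(F) = -6*u^2 - 9*u*v + 6*u + 2*v + 9; d F_2 = (-6*u) du + (1) dv
  For the z component: f_3(F) = -4*u^2 - 2*u*v - 2*v^2 - 3; d F_3 = (4*u + v) du + (u + 2*v) dv
Combining and collecting du, dv coefficients:
  coeff of du: 20*u^3 + 51*u^2*v - 42*u^2 - 10*u*v^2 - 12*u*v - 66*u - 2*v^3 - 3*v^2 + 5*v - 4
  coeff of dv: 5*u^3 - 10*u^2*v - 6*u^2 - 6*u*v^2 - 12*u*v + 9*u - 4*v^3 - 4*v + 9
F^* omega = (20*u^3 + 51*u^2*v - 42*u^2 - 10*u*v^2 - 12*u*v - 66*u - 2*v^3 - 3*v^2 + 5*v - 4) du + (5*u^3 - 10*u^2*v - 6*u^2 - 6*u*v^2 - 12*u*v + 9*u - 4*v^3 - 4*v + 9) dv.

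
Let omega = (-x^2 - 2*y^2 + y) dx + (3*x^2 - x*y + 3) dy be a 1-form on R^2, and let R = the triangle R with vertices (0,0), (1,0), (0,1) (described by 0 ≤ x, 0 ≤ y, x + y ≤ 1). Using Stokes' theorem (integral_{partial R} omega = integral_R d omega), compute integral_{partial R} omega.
integral_(partial R) omega = 1

Stokes: integral_partial_R omega = integral_R d omega with d omega = (∂Q/∂x - ∂P/∂y) dx ∧ dy.
  ∂Q/∂x = 6*x - y
  ∂P/∂y = 1 - 4*y
  integrand = ∂Q/∂x - ∂P/∂y = 6*x + 3*y - 1.
Integrating over R: integral_0^1 integral_0^{1-x} (6*x + 3*y - 1) dy dx = 1.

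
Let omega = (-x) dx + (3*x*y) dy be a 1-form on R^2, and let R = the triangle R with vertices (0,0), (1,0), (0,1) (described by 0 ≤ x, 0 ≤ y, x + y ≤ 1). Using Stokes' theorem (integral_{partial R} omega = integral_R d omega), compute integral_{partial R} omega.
integral_(partial R) omega = 1/2

Stokes: integral_partial_R omega = integral_R d omega with d omega = (∂Q/∂x - ∂P/∂y) dx ∧ dy.
  ∂Q/∂x = 3*y
  ∂P/∂y = 0
  integrand = ∂Q/∂x - ∂P/∂y = 3*y.
Integrating over R: integral_0^1 integral_0^{1-x} (3*y) dy dx = 1/2.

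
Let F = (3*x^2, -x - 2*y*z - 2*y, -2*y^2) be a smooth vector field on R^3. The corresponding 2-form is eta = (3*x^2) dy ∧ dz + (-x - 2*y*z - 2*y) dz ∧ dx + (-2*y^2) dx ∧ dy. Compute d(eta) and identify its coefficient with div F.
d(eta) = (6*x - 2*z - 2) dx ∧ dy ∧ dz; div F = 6*x - 2*z - 2

For a 2-form in R^3 of the form above, applying d gives a 3-form with coefficient ∂P/∂x + ∂Q/∂y + ∂R/∂z:
  ∂P/∂x = 6*x
  ∂Q/∂y = -2*z - 2
  ∂R/∂z = 0
Sum = 6*x - 2*z - 2, which is exactly div F.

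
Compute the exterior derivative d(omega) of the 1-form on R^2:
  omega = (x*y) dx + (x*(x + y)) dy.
d(omega) = (x + y) dx ∧ dy

For a 1-form omega = sum_i f_i dx_i, the exterior derivative is
  d(omega) = sum_{i < j} (∂f_j/∂x_i - ∂f_i/∂x_j) dx_i ∧ dx_j.
  coefficient of dx ∧ dy: ∂f_2/∂x - ∂f_1/∂y = ∂(x*(x + y))/∂x - ∂(x*y)/∂y = x + y
Assembling: d(omega) = (x + y) dx ∧ dy.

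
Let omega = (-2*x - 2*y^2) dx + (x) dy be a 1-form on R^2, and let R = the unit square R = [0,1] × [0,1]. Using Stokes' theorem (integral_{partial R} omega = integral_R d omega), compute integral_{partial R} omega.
integral_(partial R) omega = 3

Stokes: integral_partial_R omega = integral_R d omega with d omega = (∂Q/∂x - ∂P/∂y) dx ∧ dy.
  ∂Q/∂x = 1
  ∂P/∂y = -4*y
  integrand = ∂Q/∂x - ∂P/∂y = 4*y + 1.
Integrating over R: integral_0^1 integral_0^1 (4*y + 1) dx dy = 3.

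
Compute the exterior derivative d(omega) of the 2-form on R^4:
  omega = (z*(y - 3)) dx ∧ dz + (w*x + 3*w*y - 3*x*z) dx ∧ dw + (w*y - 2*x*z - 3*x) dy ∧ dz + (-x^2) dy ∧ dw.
d(omega) = (-3*z - 3) dx ∧ dy ∧ dz + (-3*w - 2*x) dx ∧ dy ∧ dw + (3*x) dx ∧ dz ∧ dw + (y) dy ∧ dz ∧ dw

For a 2-form omega = sum_{i<j} g_{ij} dx_i ∧ dx_j, the exterior derivative is
  d(omega) = sum_{i<j} d(g_{ij}) ∧ dx_i ∧ dx_j = sum_{i<j, k} (∂g_{ij}/∂x_k) dx_k ∧ dx_i ∧ dx_j.
Expand each term, using dx_k ∧ dx_i ∧ dx_j = sgn(permutation) dx_{(a)} ∧ dx_{(b)} ∧ dx_{(c)} with (a < b < c) sorted:
  d(z*(y - 3)) includes (∂/∂y)(z*(y - 3)) dy = (z) dy, which multiplied by dx ∧ dz gives (-z) dx ∧ dy ∧ dz
  d(w*x + 3*w*y - 3*x*z) includes (∂/∂y)(w*x + 3*w*y - 3*x*z) dy = (3*w) dy, which multiplied by dx ∧ dw gives (-3*w) dx ∧ dy ∧ dw
  d(w*x + 3*w*y - 3*x*z) includes (∂/∂z)(w*x + 3*w*y - 3*x*z) dz = (-3*x) dz, which multiplied by dx ∧ dw gives (3*x) dx ∧ dz ∧ dw
  d(w*y - 2*x*z - 3*x) includes (∂/∂x)(w*y - 2*x*z - 3*x) dx = (-2*z - 3) dx, which multiplied by dy ∧ dz gives (-2*z - 3) dx ∧ dy ∧ dz
  d(w*y - 2*x*z - 3*x) includes (∂/∂w)(w*y - 2*x*z - 3*x) dw = (y) dw, which multiplied by dy ∧ dz gives (y) dy ∧ dz ∧ dw
  d(-x^2) includes (∂/∂x)(-x^2) dx = (-2*x) dx, which multiplied by dy ∧ dw gives (-2*x) dx ∧ dy ∧ dw
Collecting like 3-forms: d(omega) = (-3*z - 3) dx ∧ dy ∧ dz + (-3*w - 2*x) dx ∧ dy ∧ dw + (3*x) dx ∧ dz ∧ dw + (y) dy ∧ dz ∧ dw.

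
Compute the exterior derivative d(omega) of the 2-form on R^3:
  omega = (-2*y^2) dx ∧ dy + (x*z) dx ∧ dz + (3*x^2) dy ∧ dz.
d(omega) = (6*x) dx ∧ dy ∧ dz

For a 2-form omega = sum_{i<j} g_{ij} dx_i ∧ dx_j, the exterior derivative is
  d(omega) = sum_{i<j} d(g_{ij}) ∧ dx_i ∧ dx_j = sum_{i<j, k} (∂g_{ij}/∂x_k) dx_k ∧ dx_i ∧ dx_j.
Expand each term, using dx_k ∧ dx_i ∧ dx_j = sgn(permutation) dx_{(a)} ∧ dx_{(b)} ∧ dx_{(c)} with (a < b < c) sorted:
  d(3*x^2) includes (∂/∂x)(3*x^2) dx = (6*x) dx, which multiplied by dy ∧ dz gives (6*x) dx ∧ dy ∧ dz
Collecting like 3-forms: d(omega) = (6*x) dx ∧ dy ∧ dz.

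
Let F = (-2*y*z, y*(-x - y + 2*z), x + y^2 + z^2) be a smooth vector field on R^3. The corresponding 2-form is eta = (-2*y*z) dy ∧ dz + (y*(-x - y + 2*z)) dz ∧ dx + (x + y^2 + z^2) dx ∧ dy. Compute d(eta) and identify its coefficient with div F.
d(eta) = (-x - 2*y + 4*z) dx ∧ dy ∧ dz; div F = -x - 2*y + 4*z

For a 2-form in R^3 of the form above, applying d gives a 3-form with coefficient ∂P/∂x + ∂Q/∂y + ∂R/∂z:
  ∂P/∂x = 0
  ∂Q/∂y = -x - 2*y + 2*z
  ∂R/∂z = 2*z
Sum = -x - 2*y + 4*z, which is exactly div F.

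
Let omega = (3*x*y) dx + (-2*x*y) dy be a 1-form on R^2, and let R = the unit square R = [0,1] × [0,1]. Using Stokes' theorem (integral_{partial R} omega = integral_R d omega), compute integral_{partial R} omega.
integral_(partial R) omega = -5/2

Stokes: integral_partial_R omega = integral_R d omega with d omega = (∂Q/∂x - ∂P/∂y) dx ∧ dy.
  ∂Q/∂x = -2*y
  ∂P/∂y = 3*x
  integrand = ∂Q/∂x - ∂P/∂y = -3*x - 2*y.
Integrating over R: integral_0^1 integral_0^1 (-3*x - 2*y) dx dy = -5/2.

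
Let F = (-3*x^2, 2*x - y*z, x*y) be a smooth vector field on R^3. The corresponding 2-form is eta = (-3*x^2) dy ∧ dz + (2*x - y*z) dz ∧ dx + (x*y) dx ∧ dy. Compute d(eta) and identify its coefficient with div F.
d(eta) = (-6*x - z) dx ∧ dy ∧ dz; div F = -6*x - z

For a 2-form in R^3 of the form above, applying d gives a 3-form with coefficient ∂P/∂x + ∂Q/∂y + ∂R/∂z:
  ∂P/∂x = -6*x
  ∂Q/∂y = -z
  ∂R/∂z = 0
Sum = -6*x - z, which is exactly div F.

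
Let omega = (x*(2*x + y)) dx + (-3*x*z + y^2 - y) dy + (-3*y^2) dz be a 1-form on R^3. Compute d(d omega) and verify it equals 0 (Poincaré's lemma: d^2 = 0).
d(d omega) = 0

Step 1: d omega = sum_{i<j} (∂f_j/∂x_i - ∂f_i/∂x_j) dx_i ∧ dx_j:
  coeff of dx ∧ dy: -x - 3*z
  coeff of dx ∧ dz: 0
  coeff of dy ∧ dz: 3*x - 6*y
Step 2: Apply d again to each 2-form coefficient. The only possible 3-form in R^3 is dx ∧ dy ∧ dz, with coefficient
  ∂(coeff of dy∧dz)/∂x - ∂(coeff of dx∧dz)/∂y + ∂(coeff of dx∧dy)/∂z
  = ∂/∂x (3*x - 6*y) - ∂/∂y (0) + ∂/∂z (-x - 3*z).
Each of these terms simplifies to sums of mixed partials that cancel in pairs. The result is 0 (by equality of mixed partials for smooth functions — Schwarz / Clairaut).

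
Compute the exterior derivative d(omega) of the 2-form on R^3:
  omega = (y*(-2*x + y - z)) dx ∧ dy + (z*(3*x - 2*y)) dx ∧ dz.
d(omega) = (-y + 2*z) dx ∧ dy ∧ dz

For a 2-form omega = sum_{i<j} g_{ij} dx_i ∧ dx_j, the exterior derivative is
  d(omega) = sum_{i<j} d(g_{ij}) ∧ dx_i ∧ dx_j = sum_{i<j, k} (∂g_{ij}/∂x_k) dx_k ∧ dx_i ∧ dx_j.
Expand each term, using dx_k ∧ dx_i ∧ dx_j = sgn(permutation) dx_{(a)} ∧ dx_{(b)} ∧ dx_{(c)} with (a < b < c) sorted:
  d(y*(-2*x + y - z)) includes (∂/∂z)(y*(-2*x + y - z)) dz = (-y) dz, which multiplied by dx ∧ dy gives (-y) dx ∧ dy ∧ dz
  d(z*(3*x - 2*y)) includes (∂/∂y)(z*(3*x - 2*y)) dy = (-2*z) dy, which multiplied by dx ∧ dz gives (2*z) dx ∧ dy ∧ dz
Collecting like 3-forms: d(omega) = (-y + 2*z) dx ∧ dy ∧ dz.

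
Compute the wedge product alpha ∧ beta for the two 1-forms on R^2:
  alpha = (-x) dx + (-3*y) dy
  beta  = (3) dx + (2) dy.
alpha ∧ beta = (-2*x + 9*y) dx ∧ dy

Distribute the wedge, using dx_i ∧ dx_j = -dx_j ∧ dx_i and dx_i ∧ dx_i = 0. For each pair (i, j) with i < j, the coefficient of dx_i ∧ dx_j in alpha ∧ beta is (alpha_i * beta_j - alpha_j * beta_i). Collecting: alpha ∧ beta = (-2*x + 9*y) dx ∧ dy.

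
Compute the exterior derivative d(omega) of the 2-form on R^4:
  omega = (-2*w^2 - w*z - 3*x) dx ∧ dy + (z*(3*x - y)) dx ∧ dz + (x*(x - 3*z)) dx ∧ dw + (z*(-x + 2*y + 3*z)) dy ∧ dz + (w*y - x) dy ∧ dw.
d(omega) = (-w) dx ∧ dy ∧ dz + (-4*w - z - 1) dx ∧ dy ∧ dw + (3*x) dx ∧ dz ∧ dw

For a 2-form omega = sum_{i<j} g_{ij} dx_i ∧ dx_j, the exterior derivative is
  d(omega) = sum_{i<j} d(g_{ij}) ∧ dx_i ∧ dx_j = sum_{i<j, k} (∂g_{ij}/∂x_k) dx_k ∧ dx_i ∧ dx_j.
Expand each term, using dx_k ∧ dx_i ∧ dx_j = sgn(permutation) dx_{(a)} ∧ dx_{(b)} ∧ dx_{(c)} with (a < b < c) sorted:
  d(-2*w^2 - w*z - 3*x) includes (∂/∂z)(-2*w^2 - w*z - 3*x) dz = (-w) dz, which multiplied by dx ∧ dy gives (-w) dx ∧ dy ∧ dz
  d(-2*w^2 - w*z - 3*x) includes (∂/∂w)(-2*w^2 - w*z - 3*x) dw = (-4*w - z) dw, which multiplied by dx ∧ dy gives (-4*w - z) dx ∧ dy ∧ dw
  d(z*(3*x - y)) includes (∂/∂y)(z*(3*x - y)) dy = (-z) dy, which multiplied by dx ∧ dz gives (z) dx ∧ dy ∧ dz
  d(x*(x - 3*z)) includes (∂/∂z)(x*(x - 3*z)) dz = (-3*x) dz, which multiplied by dx ∧ dw gives (3*x) dx ∧ dz ∧ dw
  d(z*(-x + 2*y + 3*z)) includes (∂/∂x)(z*(-x + 2*y + 3*z)) dx = (-z) dx, which multiplied by dy ∧ dz gives (-z) dx ∧ dy ∧ dz
  d(w*y - x) includes (∂/∂x)(w*y - x) dx = (-1) dx, which multiplied by dy ∧ dw gives (-1) dx ∧ dy ∧ dw
Collecting like 3-forms: d(omega) = (-w) dx ∧ dy ∧ dz + (-4*w - z - 1) dx ∧ dy ∧ dw + (3*x) dx ∧ dz ∧ dw.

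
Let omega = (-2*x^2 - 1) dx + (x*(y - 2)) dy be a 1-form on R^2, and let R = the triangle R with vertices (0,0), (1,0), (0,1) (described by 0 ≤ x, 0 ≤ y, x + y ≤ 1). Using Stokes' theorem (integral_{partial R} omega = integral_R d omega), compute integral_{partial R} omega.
integral_(partial R) omega = -5/6

Stokes: integral_partial_R omega = integral_R d omega with d omega = (∂Q/∂x - ∂P/∂y) dx ∧ dy.
  ∂Q/∂x = y - 2
  ∂P/∂y = 0
  integrand = ∂Q/∂x - ∂P/∂y = y - 2.
Integrating over R: integral_0^1 integral_0^{1-x} (y - 2) dy dx = -5/6.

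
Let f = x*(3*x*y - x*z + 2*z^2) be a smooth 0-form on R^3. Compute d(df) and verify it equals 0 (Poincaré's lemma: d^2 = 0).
d(df) = 0

Step 1: df = sum_i (∂f/∂x_i) dx_i = (6*x*y - 2*x*z + 2*z^2) dx + (3*x^2) dy + (x*(-x + 4*z)) dz.
Step 2: Apply d again. Using the 1-form formula, the coefficient of dx ∧ dy in d(df) is ∂^2 f/∂x ∂y - ∂^2 f/∂y ∂x = (6*x) - (6*x) = 0 (equality of mixed partials for smooth f).
Similarly for dx ∧ dz and dy ∧ dz — all coefficients vanish. So d(df) = 0.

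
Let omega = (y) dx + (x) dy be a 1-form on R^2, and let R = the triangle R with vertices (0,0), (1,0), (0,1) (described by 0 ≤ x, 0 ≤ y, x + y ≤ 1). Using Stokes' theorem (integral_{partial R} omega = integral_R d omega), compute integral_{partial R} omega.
integral_(partial R) omega = 0

Stokes: integral_partial_R omega = integral_R d omega with d omega = (∂Q/∂x - ∂P/∂y) dx ∧ dy.
  ∂Q/∂x = 1
  ∂P/∂y = 1
  integrand = ∂Q/∂x - ∂P/∂y = 0.
Integrating over R: integral_0^1 integral_0^{1-x} (0) dy dx = 0.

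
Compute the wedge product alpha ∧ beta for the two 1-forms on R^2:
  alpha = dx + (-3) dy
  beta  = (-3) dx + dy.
alpha ∧ beta = (-8) dx ∧ dy

Distribute the wedge, using dx_i ∧ dx_j = -dx_j ∧ dx_i and dx_i ∧ dx_i = 0. For each pair (i, j) with i < j, the coefficient of dx_i ∧ dx_j in alpha ∧ beta is (alpha_i * beta_j - alpha_j * beta_i). Collecting: alpha ∧ beta = (-8) dx ∧ dy.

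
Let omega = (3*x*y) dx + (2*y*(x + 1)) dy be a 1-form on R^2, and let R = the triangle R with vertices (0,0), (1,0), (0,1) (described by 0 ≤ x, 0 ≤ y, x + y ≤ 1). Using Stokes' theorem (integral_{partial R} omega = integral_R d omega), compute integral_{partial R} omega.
integral_(partial R) omega = -1/6

Stokes: integral_partial_R omega = integral_R d omega with d omega = (∂Q/∂x - ∂P/∂y) dx ∧ dy.
  ∂Q/∂x = 2*y
  ∂P/∂y = 3*x
  integrand = ∂Q/∂x - ∂P/∂y = -3*x + 2*y.
Integrating over R: integral_0^1 integral_0^{1-x} (-3*x + 2*y) dy dx = -1/6.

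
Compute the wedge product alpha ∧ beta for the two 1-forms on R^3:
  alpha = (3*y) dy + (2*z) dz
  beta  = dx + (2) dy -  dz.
alpha ∧ beta = (-3*y) dx ∧ dy + (-3*y - 4*z) dy ∧ dz + (-2*z) dx ∧ dz

Distribute the wedge, using dx_i ∧ dx_j = -dx_j ∧ dx_i and dx_i ∧ dx_i = 0. For each pair (i, j) with i < j, the coefficient of dx_i ∧ dx_j in alpha ∧ beta is (alpha_i * beta_j - alpha_j * beta_i). Collecting: alpha ∧ beta = (-3*y) dx ∧ dy + (-3*y - 4*z) dy ∧ dz + (-2*z) dx ∧ dz.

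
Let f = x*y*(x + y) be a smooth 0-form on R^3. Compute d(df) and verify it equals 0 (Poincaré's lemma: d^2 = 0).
d(df) = 0

Step 1: df = sum_i (∂f/∂x_i) dx_i = (y*(2*x + y)) dx + (x*(x + 2*y)) dy + (0) dz.
Step 2: Apply d again. Using the 1-form formula, the coefficient of dx ∧ dy in d(df) is ∂^2 f/∂x ∂y - ∂^2 f/∂y ∂x = (2*x + 2*y) - (2*x + 2*y) = 0 (equality of mixed partials for smooth f).
Similarly for dx ∧ dz and dy ∧ dz — all coefficients vanish. So d(df) = 0.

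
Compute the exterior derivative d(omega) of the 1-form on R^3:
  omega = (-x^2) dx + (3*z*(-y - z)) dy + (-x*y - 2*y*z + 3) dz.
d(omega) = (-y) dx ∧ dz + (-x + 3*y + 4*z) dy ∧ dz

For a 1-form omega = sum_i f_i dx_i, the exterior derivative is
  d(omega) = sum_{i < j} (∂f_j/∂x_i - ∂f_i/∂x_j) dx_i ∧ dx_j.
  coefficient of dx ∧ dz: ∂f_3/∂x - ∂f_1/∂z = ∂(-x*y - 2*y*z + 3)/∂x - ∂(-x^2)/∂z = -y
  coefficient of dy ∧ dz: ∂f_3/∂y - ∂f_2/∂z = ∂(-x*y - 2*y*z + 3)/∂y - ∂(3*z*(-y - z))/∂z = -x + 3*y + 4*z
Assembling: d(omega) = (-y) dx ∧ dz + (-x + 3*y + 4*z) dy ∧ dz.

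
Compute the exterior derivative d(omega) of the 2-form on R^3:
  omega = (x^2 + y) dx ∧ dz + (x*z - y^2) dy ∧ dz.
d(omega) = (z - 1) dx ∧ dy ∧ dz

For a 2-form omega = sum_{i<j} g_{ij} dx_i ∧ dx_j, the exterior derivative is
  d(omega) = sum_{i<j} d(g_{ij}) ∧ dx_i ∧ dx_j = sum_{i<j, k} (∂g_{ij}/∂x_k) dx_k ∧ dx_i ∧ dx_j.
Expand each term, using dx_k ∧ dx_i ∧ dx_j = sgn(permutation) dx_{(a)} ∧ dx_{(b)} ∧ dx_{(c)} with (a < b < c) sorted:
  d(x^2 + y) includes (∂/∂y)(x^2 + y) dy = (1) dy, which multiplied by dx ∧ dz gives (-1) dx ∧ dy ∧ dz
  d(x*z - y^2) includes (∂/∂x)(x*z - y^2) dx = (z) dx, which multiplied by dy ∧ dz gives (z) dx ∧ dy ∧ dz
Collecting like 3-forms: d(omega) = (z - 1) dx ∧ dy ∧ dz.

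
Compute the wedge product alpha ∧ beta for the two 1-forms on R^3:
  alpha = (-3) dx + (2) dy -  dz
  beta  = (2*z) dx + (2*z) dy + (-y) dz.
alpha ∧ beta = (-10*z) dx ∧ dy + (3*y + 2*z) dx ∧ dz + (-2*y + 2*z) dy ∧ dz

Distribute the wedge, using dx_i ∧ dx_j = -dx_j ∧ dx_i and dx_i ∧ dx_i = 0. For each pair (i, j) with i < j, the coefficient of dx_i ∧ dx_j in alpha ∧ beta is (alpha_i * beta_j - alpha_j * beta_i). Collecting: alpha ∧ beta = (-10*z) dx ∧ dy + (3*y + 2*z) dx ∧ dz + (-2*y + 2*z) dy ∧ dz.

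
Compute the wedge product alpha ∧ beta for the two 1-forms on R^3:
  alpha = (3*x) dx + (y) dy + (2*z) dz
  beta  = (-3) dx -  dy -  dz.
alpha ∧ beta = (-3*x + 3*y) dx ∧ dy + (-3*x + 6*z) dx ∧ dz + (-y + 2*z) dy ∧ dz

Distribute the wedge, using dx_i ∧ dx_j = -dx_j ∧ dx_i and dx_i ∧ dx_i = 0. For each pair (i, j) with i < j, the coefficient of dx_i ∧ dx_j in alpha ∧ beta is (alpha_i * beta_j - alpha_j * beta_i). Collecting: alpha ∧ beta = (-3*x + 3*y) dx ∧ dy + (-3*x + 6*z) dx ∧ dz + (-y + 2*z) dy ∧ dz.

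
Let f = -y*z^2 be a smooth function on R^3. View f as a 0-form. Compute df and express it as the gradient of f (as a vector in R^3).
df = (0) dx + (-z^2) dy + (-2*y*z) dz; grad f = (0, -z^2, -2*y*z)

For a 0-form f, d f = (∂f/∂x) dx + (∂f/∂y) dy + (∂f/∂z) dz. The components of the vector representation are exactly the entries of grad f in Cartesian coordinates:
  ∂f/∂x = 0
  ∂f/∂y = -z^2
  ∂f/∂z = -2*y*z.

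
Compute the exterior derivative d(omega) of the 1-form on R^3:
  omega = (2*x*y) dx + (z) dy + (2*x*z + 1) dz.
d(omega) = (-2*x) dx ∧ dy + (2*z) dx ∧ dz + (-1) dy ∧ dz

For a 1-form omega = sum_i f_i dx_i, the exterior derivative is
  d(omega) = sum_{i < j} (∂f_j/∂x_i - ∂f_i/∂x_j) dx_i ∧ dx_j.
  coefficient of dx ∧ dy: ∂f_2/∂x - ∂f_1/∂y = ∂(z)/∂x - ∂(2*x*y)/∂y = -2*x
  coefficient of dx ∧ dz: ∂f_3/∂x - ∂f_1/∂z = ∂(2*x*z + 1)/∂x - ∂(2*x*y)/∂z = 2*z
  coefficient of dy ∧ dz: ∂f_3/∂y - ∂f_2/∂z = ∂(2*x*z + 1)/∂y - ∂(z)/∂z = -1
Assembling: d(omega) = (-2*x) dx ∧ dy + (2*z) dx ∧ dz + (-1) dy ∧ dz.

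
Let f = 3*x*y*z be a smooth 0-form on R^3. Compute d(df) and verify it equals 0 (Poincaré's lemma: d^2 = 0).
d(df) = 0

Step 1: df = sum_i (∂f/∂x_i) dx_i = (3*y*z) dx + (3*x*z) dy + (3*x*y) dz.
Step 2: Apply d again. Using the 1-form formula, the coefficient of dx ∧ dy in d(df) is ∂^2 f/∂x ∂y - ∂^2 f/∂y ∂x = (3*z) - (3*z) = 0 (equality of mixed partials for smooth f).
Similarly for dx ∧ dz and dy ∧ dz — all coefficients vanish. So d(df) = 0.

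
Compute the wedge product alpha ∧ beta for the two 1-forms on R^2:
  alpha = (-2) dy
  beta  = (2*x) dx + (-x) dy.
alpha ∧ beta = (4*x) dx ∧ dy

Distribute the wedge, using dx_i ∧ dx_j = -dx_j ∧ dx_i and dx_i ∧ dx_i = 0. For each pair (i, j) with i < j, the coefficient of dx_i ∧ dx_j in alpha ∧ beta is (alpha_i * beta_j - alpha_j * beta_i). Collecting: alpha ∧ beta = (4*x) dx ∧ dy.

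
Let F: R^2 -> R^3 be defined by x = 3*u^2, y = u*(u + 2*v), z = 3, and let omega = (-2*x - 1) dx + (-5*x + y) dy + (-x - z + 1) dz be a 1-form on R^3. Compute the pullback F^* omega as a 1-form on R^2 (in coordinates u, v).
F^* omega = (2*u*(-32*u^2 - 12*u*v + 2*v^2 - 3)) du + (4*u^2*(-7*u + v)) dv

Using F^*(f dg) = (f ∘ F) d(g ∘ F), substitute each coordinate x_i by F_i(u, v) in f_i, and replace dx_i by d F_i = (∂F_i/∂u) du + (∂F_i/∂v) dv.
  For the x component: f_1(F) = -6*u^2 - 1; d F_1 = (6*u) du + (0) dv
  For the y component: f_2(F) = 2*u*(-7*u + v); d F_2 = (2*u + 2*v) du + (2*u) dv
  For the z component: f_3(F) = -3*u^2 - 2; d F_3 = (0) du + (0) dv
Combining and collecting du, dv coefficients:
  coeff of du: 2*u*(-32*u^2 - 12*u*v + 2*v^2 - 3)
  coeff of dv: 4*u^2*(-7*u + v)
F^* omega = (2*u*(-32*u^2 - 12*u*v + 2*v^2 - 3)) du + (4*u^2*(-7*u + v)) dv.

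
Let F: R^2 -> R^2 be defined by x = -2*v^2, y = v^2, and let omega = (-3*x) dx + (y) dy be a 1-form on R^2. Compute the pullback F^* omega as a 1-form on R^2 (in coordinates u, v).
F^* omega = (-22*v^3) dv

Using F^*(f dg) = (f ∘ F) d(g ∘ F), substitute each coordinate x_i by F_i(u, v) in f_i, and replace dx_i by d F_i = (∂F_i/∂u) du + (∂F_i/∂v) dv.
  For the x component: f_1(F) = 6*v^2; d F_1 = (0) du + (-4*v) dv
  For the y component: f_2(F) = v^2; d F_2 = (0) du + (2*v) dv
Combining and collecting du, dv coefficients:
  coeff of du: 0
  coeff of dv: -22*v^3
F^* omega = (-22*v^3) dv.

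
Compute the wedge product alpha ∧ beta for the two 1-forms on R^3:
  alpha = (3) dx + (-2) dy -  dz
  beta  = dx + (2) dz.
alpha ∧ beta = (7) dx ∧ dz + (2) dx ∧ dy + (-4) dy ∧ dz

Distribute the wedge, using dx_i ∧ dx_j = -dx_j ∧ dx_i and dx_i ∧ dx_i = 0. For each pair (i, j) with i < j, the coefficient of dx_i ∧ dx_j in alpha ∧ beta is (alpha_i * beta_j - alpha_j * beta_i). Collecting: alpha ∧ beta = (7) dx ∧ dz + (2) dx ∧ dy + (-4) dy ∧ dz.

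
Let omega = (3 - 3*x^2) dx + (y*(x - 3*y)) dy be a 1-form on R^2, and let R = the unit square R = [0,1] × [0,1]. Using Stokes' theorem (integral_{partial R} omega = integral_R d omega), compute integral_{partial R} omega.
integral_(partial R) omega = 1/2

Stokes: integral_partial_R omega = integral_R d omega with d omega = (∂Q/∂x - ∂P/∂y) dx ∧ dy.
  ∂Q/∂x = y
  ∂P/∂y = 0
  integrand = ∂Q/∂x - ∂P/∂y = y.
Integrating over R: integral_0^1 integral_0^1 (y) dx dy = 1/2.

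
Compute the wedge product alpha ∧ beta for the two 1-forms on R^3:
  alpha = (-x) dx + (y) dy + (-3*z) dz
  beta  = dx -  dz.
alpha ∧ beta = (x + 3*z) dx ∧ dz + (-y) dx ∧ dy + (-y) dy ∧ dz

Distribute the wedge, using dx_i ∧ dx_j = -dx_j ∧ dx_i and dx_i ∧ dx_i = 0. For each pair (i, j) with i < j, the coefficient of dx_i ∧ dx_j in alpha ∧ beta is (alpha_i * beta_j - alpha_j * beta_i). Collecting: alpha ∧ beta = (x + 3*z) dx ∧ dz + (-y) dx ∧ dy + (-y) dy ∧ dz.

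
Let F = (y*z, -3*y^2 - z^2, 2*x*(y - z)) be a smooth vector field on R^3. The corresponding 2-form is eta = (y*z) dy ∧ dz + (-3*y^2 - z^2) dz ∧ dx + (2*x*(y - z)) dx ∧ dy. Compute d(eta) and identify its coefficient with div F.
d(eta) = (-2*x - 6*y) dx ∧ dy ∧ dz; div F = -2*x - 6*y

For a 2-form in R^3 of the form above, applying d gives a 3-form with coefficient ∂P/∂x + ∂Q/∂y + ∂R/∂z:
  ∂P/∂x = 0
  ∂Q/∂y = -6*y
  ∂R/∂z = -2*x
Sum = -2*x - 6*y, which is exactly div F.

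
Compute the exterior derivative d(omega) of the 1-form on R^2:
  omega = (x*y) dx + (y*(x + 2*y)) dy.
d(omega) = (-x + y) dx ∧ dy

For a 1-form omega = sum_i f_i dx_i, the exterior derivative is
  d(omega) = sum_{i < j} (∂f_j/∂x_i - ∂f_i/∂x_j) dx_i ∧ dx_j.
  coefficient of dx ∧ dy: ∂f_2/∂x - ∂f_1/∂y = ∂(y*(x + 2*y))/∂x - ∂(x*y)/∂y = -x + y
Assembling: d(omega) = (-x + y) dx ∧ dy.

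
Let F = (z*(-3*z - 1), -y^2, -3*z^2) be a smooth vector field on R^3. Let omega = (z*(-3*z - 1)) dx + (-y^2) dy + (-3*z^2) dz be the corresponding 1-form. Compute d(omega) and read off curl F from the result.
d(omega) = (0) dy ∧ dz + (-6*z - 1) dz ∧ dx + (0) dx ∧ dy; curl F = (0, -6*z - 1, 0)

d omega = sum_{i<j} (∂f_j/∂x_i - ∂f_i/∂x_j) dx_i ∧ dx_j. Under the identification (dy ∧ dz, dz ∧ dx, dx ∧ dy) ↔ (e_x, e_y, e_z), the coefficients are exactly the components of curl F. Compute:
  ∂R/∂y - ∂Q/∂z = (0) - (0) = 0
  ∂P/∂z - ∂R/∂x = (-6*z - 1) - (0) = -6*z - 1
  ∂Q/∂x - ∂P/∂y = (0) - (0) = 0.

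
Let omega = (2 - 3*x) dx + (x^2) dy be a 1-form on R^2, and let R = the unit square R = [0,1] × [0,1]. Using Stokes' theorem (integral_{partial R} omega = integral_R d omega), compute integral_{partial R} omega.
integral_(partial R) omega = 1

Stokes: integral_partial_R omega = integral_R d omega with d omega = (∂Q/∂x - ∂P/∂y) dx ∧ dy.
  ∂Q/∂x = 2*x
  ∂P/∂y = 0
  integrand = ∂Q/∂x - ∂P/∂y = 2*x.
Integrating over R: integral_0^1 integral_0^1 (2*x) dx dy = 1.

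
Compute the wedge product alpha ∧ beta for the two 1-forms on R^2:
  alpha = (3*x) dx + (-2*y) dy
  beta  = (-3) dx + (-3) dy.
alpha ∧ beta = (-9*x - 6*y) dx ∧ dy

Distribute the wedge, using dx_i ∧ dx_j = -dx_j ∧ dx_i and dx_i ∧ dx_i = 0. For each pair (i, j) with i < j, the coefficient of dx_i ∧ dx_j in alpha ∧ beta is (alpha_i * beta_j - alpha_j * beta_i). Collecting: alpha ∧ beta = (-9*x - 6*y) dx ∧ dy.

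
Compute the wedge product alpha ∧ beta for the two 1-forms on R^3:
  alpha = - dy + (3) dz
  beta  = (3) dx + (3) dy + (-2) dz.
alpha ∧ beta = (3) dx ∧ dy + (-7) dy ∧ dz + (-9) dx ∧ dz

Distribute the wedge, using dx_i ∧ dx_j = -dx_j ∧ dx_i and dx_i ∧ dx_i = 0. For each pair (i, j) with i < j, the coefficient of dx_i ∧ dx_j in alpha ∧ beta is (alpha_i * beta_j - alpha_j * beta_i). Collecting: alpha ∧ beta = (3) dx ∧ dy + (-7) dy ∧ dz + (-9) dx ∧ dz.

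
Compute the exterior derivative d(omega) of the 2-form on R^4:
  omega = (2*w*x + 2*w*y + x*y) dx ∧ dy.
d(omega) = (2*x + 2*y) dx ∧ dy ∧ dw

For a 2-form omega = sum_{i<j} g_{ij} dx_i ∧ dx_j, the exterior derivative is
  d(omega) = sum_{i<j} d(g_{ij}) ∧ dx_i ∧ dx_j = sum_{i<j, k} (∂g_{ij}/∂x_k) dx_k ∧ dx_i ∧ dx_j.
Expand each term, using dx_k ∧ dx_i ∧ dx_j = sgn(permutation) dx_{(a)} ∧ dx_{(b)} ∧ dx_{(c)} with (a < b < c) sorted:
  d(2*w*x + 2*w*y + x*y) includes (∂/∂w)(2*w*x + 2*w*y + x*y) dw = (2*x + 2*y) dw, which multiplied by dx ∧ dy gives (2*x + 2*y) dx ∧ dy ∧ dw
Collecting like 3-forms: d(omega) = (2*x + 2*y) dx ∧ dy ∧ dw.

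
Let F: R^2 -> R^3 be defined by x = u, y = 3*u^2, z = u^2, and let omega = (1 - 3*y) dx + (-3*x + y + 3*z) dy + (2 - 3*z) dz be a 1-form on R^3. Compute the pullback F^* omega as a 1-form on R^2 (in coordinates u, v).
F^* omega = (30*u^3 - 27*u^2 + 4*u + 1) du

Using F^*(f dg) = (f ∘ F) d(g ∘ F), substitute each coordinate x_i by F_i(u, v) in f_i, and replace dx_i by d F_i = (∂F_i/∂u) du + (∂F_i/∂v) dv.
  For the x component: f_1(F) = 1 - 9*u^2; d F_1 = (1) du + (0) dv
  For the y component: f_2(F) = 3*u*(2*u - 1); d F_2 = (6*u) du + (0) dv
  For the z component: f_3(F) = 2 - 3*u^2; d F_3 = (2*u) du + (0) dv
Combining and collecting du, dv coefficients:
  coeff of du: 30*u^3 - 27*u^2 + 4*u + 1
  coeff of dv: 0
F^* omega = (30*u^3 - 27*u^2 + 4*u + 1) du.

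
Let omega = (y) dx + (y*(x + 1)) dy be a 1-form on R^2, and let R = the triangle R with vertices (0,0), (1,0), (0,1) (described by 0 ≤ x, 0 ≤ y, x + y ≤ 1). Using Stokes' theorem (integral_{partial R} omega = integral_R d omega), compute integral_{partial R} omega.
integral_(partial R) omega = -1/3

Stokes: integral_partial_R omega = integral_R d omega with d omega = (∂Q/∂x - ∂P/∂y) dx ∧ dy.
  ∂Q/∂x = y
  ∂P/∂y = 1
  integrand = ∂Q/∂x - ∂P/∂y = y - 1.
Integrating over R: integral_0^1 integral_0^{1-x} (y - 1) dy dx = -1/3.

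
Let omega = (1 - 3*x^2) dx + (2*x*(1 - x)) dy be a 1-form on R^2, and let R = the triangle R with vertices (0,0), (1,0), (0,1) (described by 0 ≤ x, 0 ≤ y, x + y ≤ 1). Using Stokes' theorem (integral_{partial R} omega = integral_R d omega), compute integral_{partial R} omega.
integral_(partial R) omega = 1/3

Stokes: integral_partial_R omega = integral_R d omega with d omega = (∂Q/∂x - ∂P/∂y) dx ∧ dy.
  ∂Q/∂x = 2 - 4*x
  ∂P/∂y = 0
  integrand = ∂Q/∂x - ∂P/∂y = 2 - 4*x.
Integrating over R: integral_0^1 integral_0^{1-x} (2 - 4*x) dy dx = 1/3.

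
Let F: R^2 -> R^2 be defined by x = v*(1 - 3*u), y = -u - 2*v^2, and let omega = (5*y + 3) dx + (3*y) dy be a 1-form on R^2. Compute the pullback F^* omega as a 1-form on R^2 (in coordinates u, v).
F^* omega = (15*u*v + 3*u + 30*v^3 + 6*v^2 - 9*v) du + (15*u^2 + 30*u*v^2 + 12*u*v - 14*u + 24*v^3 - 10*v^2 + 3) dv

Using F^*(f dg) = (f ∘ F) d(g ∘ F), substitute each coordinate x_i by F_i(u, v) in f_i, and replace dx_i by d F_i = (∂F_i/∂u) du + (∂F_i/∂v) dv.
  For the x component: f_1(F) = -5*u - 10*v^2 + 3; d F_1 = (-3*v) du + (1 - 3*u) dv
  For the y component: f_2(F) = -3*u - 6*v^2; d F_2 = (-1) du + (-4*v) dv
Combining and collecting du, dv coefficients:
  coeff of du: 15*u*v + 3*u + 30*v^3 + 6*v^2 - 9*v
  coeff of dv: 15*u^2 + 30*u*v^2 + 12*u*v - 14*u + 24*v^3 - 10*v^2 + 3
F^* omega = (15*u*v + 3*u + 30*v^3 + 6*v^2 - 9*v) du + (15*u^2 + 30*u*v^2 + 12*u*v - 14*u + 24*v^3 - 10*v^2 + 3) dv.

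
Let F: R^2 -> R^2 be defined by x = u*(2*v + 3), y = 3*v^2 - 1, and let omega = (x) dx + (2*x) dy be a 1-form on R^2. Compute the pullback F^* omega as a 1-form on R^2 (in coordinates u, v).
F^* omega = (u*(4*v^2 + 12*v + 9)) du + (2*u*(2*u*v + 3*u + 12*v^2 + 18*v)) dv

Using F^*(f dg) = (f ∘ F) d(g ∘ F), substitute each coordinate x_i by F_i(u, v) in f_i, and replace dx_i by d F_i = (∂F_i/∂u) du + (∂F_i/∂v) dv.
  For the x component: f_1(F) = u*(2*v + 3); d F_1 = (2*v + 3) du + (2*u) dv
  For the y component: f_2(F) = 2*u*(2*v + 3); d F_2 = (0) du + (6*v) dv
Combining and collecting du, dv coefficients:
  coeff of du: u*(4*v^2 + 12*v + 9)
  coeff of dv: 2*u*(2*u*v + 3*u + 12*v^2 + 18*v)
F^* omega = (u*(4*v^2 + 12*v + 9)) du + (2*u*(2*u*v + 3*u + 12*v^2 + 18*v)) dv.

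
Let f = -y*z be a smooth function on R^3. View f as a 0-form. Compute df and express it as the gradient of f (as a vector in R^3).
df = (0) dx + (-z) dy + (-y) dz; grad f = (0, -z, -y)

For a 0-form f, d f = (∂f/∂x) dx + (∂f/∂y) dy + (∂f/∂z) dz. The components of the vector representation are exactly the entries of grad f in Cartesian coordinates:
  ∂f/∂x = 0
  ∂f/∂y = -z
  ∂f/∂z = -y.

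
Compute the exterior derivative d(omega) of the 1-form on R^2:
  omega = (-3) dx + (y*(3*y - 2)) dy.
d(omega) = 0

For a 1-form omega = sum_i f_i dx_i, the exterior derivative is
  d(omega) = sum_{i < j} (∂f_j/∂x_i - ∂f_i/∂x_j) dx_i ∧ dx_j.

Assembling: d(omega) = 0.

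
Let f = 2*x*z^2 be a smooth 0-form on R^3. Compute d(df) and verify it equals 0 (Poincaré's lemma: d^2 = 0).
d(df) = 0

Step 1: df = sum_i (∂f/∂x_i) dx_i = (2*z^2) dx + (0) dy + (4*x*z) dz.
Step 2: Apply d again. Using the 1-form formula, the coefficient of dx ∧ dy in d(df) is ∂^2 f/∂x ∂y - ∂^2 f/∂y ∂x = (0) - (0) = 0 (equality of mixed partials for smooth f).
Similarly for dx ∧ dz and dy ∧ dz — all coefficients vanish. So d(df) = 0.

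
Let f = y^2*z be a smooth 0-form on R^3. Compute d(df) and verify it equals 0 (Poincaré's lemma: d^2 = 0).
d(df) = 0

Step 1: df = sum_i (∂f/∂x_i) dx_i = (0) dx + (2*y*z) dy + (y^2) dz.
Step 2: Apply d again. Using the 1-form formula, the coefficient of dx ∧ dy in d(df) is ∂^2 f/∂x ∂y - ∂^2 f/∂y ∂x = (0) - (0) = 0 (equality of mixed partials for smooth f).
Similarly for dx ∧ dz and dy ∧ dz — all coefficients vanish. So d(df) = 0.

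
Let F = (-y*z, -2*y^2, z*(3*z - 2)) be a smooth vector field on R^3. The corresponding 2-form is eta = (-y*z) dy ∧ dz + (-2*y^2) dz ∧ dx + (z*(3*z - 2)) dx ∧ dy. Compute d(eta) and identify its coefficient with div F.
d(eta) = (-4*y + 6*z - 2) dx ∧ dy ∧ dz; div F = -4*y + 6*z - 2

For a 2-form in R^3 of the form above, applying d gives a 3-form with coefficient ∂P/∂x + ∂Q/∂y + ∂R/∂z:
  ∂P/∂x = 0
  ∂Q/∂y = -4*y
  ∂R/∂z = 6*z - 2
Sum = -4*y + 6*z - 2, which is exactly div F.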